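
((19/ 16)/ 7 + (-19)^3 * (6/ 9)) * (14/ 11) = -139669/ 24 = -5819.54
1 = 1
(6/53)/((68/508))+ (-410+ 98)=-280350/901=-311.15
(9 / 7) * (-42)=-54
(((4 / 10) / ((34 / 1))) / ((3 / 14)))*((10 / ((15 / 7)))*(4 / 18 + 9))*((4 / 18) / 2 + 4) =601916 / 61965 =9.71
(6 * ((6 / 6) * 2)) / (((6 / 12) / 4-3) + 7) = 32 / 11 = 2.91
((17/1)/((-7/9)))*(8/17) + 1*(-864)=-6120/7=-874.29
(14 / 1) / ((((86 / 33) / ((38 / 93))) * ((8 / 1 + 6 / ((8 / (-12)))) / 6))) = -17556 / 1333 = -13.17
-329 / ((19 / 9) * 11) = -2961 / 209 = -14.17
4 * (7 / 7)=4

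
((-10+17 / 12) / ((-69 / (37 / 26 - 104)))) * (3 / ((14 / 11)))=-143891 / 4784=-30.08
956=956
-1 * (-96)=96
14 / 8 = 7 / 4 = 1.75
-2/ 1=-2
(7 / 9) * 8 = 56 / 9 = 6.22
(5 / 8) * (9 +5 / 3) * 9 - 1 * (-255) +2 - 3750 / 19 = 2273 / 19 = 119.63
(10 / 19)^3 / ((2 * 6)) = 0.01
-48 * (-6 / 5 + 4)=-672 / 5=-134.40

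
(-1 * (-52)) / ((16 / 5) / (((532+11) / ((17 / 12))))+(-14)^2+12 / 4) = 423540 / 1620923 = 0.26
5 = 5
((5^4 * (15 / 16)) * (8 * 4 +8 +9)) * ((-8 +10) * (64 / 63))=175000 / 3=58333.33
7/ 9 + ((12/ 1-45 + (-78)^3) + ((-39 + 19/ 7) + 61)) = -29897249/ 63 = -474559.51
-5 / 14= -0.36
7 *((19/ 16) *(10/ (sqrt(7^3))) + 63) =95 *sqrt(7)/ 56 + 441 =445.49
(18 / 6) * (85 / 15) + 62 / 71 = 1269 / 71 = 17.87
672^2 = 451584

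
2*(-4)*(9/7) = -72/7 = -10.29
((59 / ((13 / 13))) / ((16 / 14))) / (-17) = -413 / 136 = -3.04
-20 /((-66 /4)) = 40 /33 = 1.21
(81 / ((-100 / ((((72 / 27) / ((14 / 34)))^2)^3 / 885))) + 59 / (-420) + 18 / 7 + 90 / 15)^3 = -169799174954519581010160098760788692831 / 822852628293737227510099125000000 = -206354.30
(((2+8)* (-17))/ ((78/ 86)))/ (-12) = 3655/ 234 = 15.62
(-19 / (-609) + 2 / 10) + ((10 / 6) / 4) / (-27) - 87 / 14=-1972673 / 328860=-6.00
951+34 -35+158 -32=1076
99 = 99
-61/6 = -10.17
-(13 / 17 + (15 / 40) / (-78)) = -2687 / 3536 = -0.76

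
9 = 9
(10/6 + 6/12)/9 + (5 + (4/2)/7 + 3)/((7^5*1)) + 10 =65063029/6353046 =10.24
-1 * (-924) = 924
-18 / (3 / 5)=-30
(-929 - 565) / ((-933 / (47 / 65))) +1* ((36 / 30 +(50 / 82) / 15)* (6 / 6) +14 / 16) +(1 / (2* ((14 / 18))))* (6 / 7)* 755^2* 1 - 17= 306131156172979 / 974686440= 314081.68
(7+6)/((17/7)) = 91/17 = 5.35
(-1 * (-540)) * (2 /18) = 60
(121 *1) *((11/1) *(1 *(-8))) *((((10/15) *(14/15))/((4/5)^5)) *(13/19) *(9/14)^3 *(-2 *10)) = 4379821875/59584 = 73506.68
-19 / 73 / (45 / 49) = -931 / 3285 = -0.28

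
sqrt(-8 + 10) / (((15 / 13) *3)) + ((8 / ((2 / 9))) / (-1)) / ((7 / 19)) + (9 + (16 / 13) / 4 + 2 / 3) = -87.33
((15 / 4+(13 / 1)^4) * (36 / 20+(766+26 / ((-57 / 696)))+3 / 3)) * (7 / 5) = 8573195547 / 475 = 18048832.73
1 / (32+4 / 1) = 1 / 36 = 0.03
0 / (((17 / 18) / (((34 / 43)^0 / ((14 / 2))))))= 0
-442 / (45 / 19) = -8398 / 45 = -186.62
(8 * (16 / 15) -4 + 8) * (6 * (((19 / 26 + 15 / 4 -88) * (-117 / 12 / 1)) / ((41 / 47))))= 28781061 / 410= 70197.71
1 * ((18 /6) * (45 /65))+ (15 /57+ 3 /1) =1319 /247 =5.34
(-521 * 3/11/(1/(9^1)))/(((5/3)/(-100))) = 844020/11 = 76729.09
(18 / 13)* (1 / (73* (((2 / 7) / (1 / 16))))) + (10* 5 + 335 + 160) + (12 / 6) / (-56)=57923605 / 106288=544.97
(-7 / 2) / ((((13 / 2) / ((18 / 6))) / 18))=-378 / 13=-29.08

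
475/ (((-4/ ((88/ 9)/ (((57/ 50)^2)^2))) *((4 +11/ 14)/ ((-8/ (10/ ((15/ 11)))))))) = 17500000000/ 111671379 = 156.71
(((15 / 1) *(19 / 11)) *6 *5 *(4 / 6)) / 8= 1425 / 22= 64.77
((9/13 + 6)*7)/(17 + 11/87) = 52983/19370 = 2.74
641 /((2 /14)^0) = 641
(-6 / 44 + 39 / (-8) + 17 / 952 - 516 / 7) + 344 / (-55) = -65421 / 770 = -84.96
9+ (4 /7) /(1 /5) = 83 /7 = 11.86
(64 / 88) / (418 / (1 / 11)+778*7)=2 / 27621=0.00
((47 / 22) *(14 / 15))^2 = 108241 / 27225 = 3.98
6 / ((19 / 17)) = 102 / 19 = 5.37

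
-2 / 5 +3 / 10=-0.10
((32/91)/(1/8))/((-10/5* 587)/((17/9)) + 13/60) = -261120/57670249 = -0.00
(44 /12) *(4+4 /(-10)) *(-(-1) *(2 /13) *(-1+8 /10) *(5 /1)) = -132 /65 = -2.03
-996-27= -1023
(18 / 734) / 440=9 / 161480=0.00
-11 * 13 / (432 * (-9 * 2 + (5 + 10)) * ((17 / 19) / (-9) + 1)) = 247 / 2016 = 0.12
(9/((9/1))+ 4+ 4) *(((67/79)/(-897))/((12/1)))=-67/94484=-0.00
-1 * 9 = -9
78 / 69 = 26 / 23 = 1.13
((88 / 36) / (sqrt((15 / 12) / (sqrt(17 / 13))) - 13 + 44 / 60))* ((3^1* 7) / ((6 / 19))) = 1463 / (9* (-184 / 15 + 13^(1 / 4)* 17^(3 / 4)* (34* sqrt(5)) / 1156)) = -14.49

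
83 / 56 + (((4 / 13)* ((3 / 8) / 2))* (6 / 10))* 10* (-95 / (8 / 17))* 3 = -303077 / 1456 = -208.16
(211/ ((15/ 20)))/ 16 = 211/ 12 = 17.58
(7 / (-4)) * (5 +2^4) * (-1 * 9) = 1323 / 4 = 330.75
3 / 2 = 1.50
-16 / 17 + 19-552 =-9077 / 17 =-533.94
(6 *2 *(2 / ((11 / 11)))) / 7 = 24 / 7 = 3.43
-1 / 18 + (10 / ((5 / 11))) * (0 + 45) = 17819 / 18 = 989.94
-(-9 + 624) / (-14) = 615 / 14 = 43.93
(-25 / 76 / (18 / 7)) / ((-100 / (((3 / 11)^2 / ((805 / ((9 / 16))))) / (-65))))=-9 / 8798732800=-0.00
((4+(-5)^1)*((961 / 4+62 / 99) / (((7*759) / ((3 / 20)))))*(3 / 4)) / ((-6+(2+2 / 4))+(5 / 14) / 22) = 95387 / 65152560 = 0.00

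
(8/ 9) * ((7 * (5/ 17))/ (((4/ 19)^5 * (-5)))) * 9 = -17332693/ 2176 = -7965.39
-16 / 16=-1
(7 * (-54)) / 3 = -126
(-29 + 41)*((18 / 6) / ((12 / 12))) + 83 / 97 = 3575 / 97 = 36.86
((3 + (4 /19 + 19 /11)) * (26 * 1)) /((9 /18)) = 53664 /209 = 256.77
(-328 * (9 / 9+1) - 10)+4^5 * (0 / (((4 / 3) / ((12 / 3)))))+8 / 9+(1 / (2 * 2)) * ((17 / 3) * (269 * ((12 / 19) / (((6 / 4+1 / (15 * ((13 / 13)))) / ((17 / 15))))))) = -3946160 / 8037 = -491.00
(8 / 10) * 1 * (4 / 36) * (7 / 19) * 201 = 1876 / 285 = 6.58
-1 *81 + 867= 786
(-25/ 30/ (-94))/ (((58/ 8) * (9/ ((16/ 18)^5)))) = 163840/ 2173062249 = 0.00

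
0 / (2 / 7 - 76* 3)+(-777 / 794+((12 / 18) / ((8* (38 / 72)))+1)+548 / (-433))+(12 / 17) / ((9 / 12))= -16113863 / 111048046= -0.15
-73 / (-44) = 73 / 44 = 1.66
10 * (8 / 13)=80 / 13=6.15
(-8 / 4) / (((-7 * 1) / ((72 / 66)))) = 24 / 77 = 0.31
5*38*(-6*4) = -4560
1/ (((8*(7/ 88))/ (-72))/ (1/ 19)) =-792/ 133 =-5.95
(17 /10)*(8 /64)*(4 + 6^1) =17 /8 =2.12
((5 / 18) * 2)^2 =25 / 81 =0.31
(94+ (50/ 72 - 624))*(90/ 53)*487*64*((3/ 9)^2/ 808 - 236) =318517669978700/ 48177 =6611405234.42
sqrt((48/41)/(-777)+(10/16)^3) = sqrt(28016808554)/339808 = 0.49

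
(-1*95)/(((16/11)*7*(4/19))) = -19855/448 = -44.32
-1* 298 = -298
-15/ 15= -1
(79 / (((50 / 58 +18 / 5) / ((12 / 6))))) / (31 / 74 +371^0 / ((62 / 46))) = 52555540 / 1722961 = 30.50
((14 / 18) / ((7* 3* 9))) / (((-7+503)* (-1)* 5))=-0.00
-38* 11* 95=-39710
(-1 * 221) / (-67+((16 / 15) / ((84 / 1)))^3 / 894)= 3087674123625 / 936082200343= 3.30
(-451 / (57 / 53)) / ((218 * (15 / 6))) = -23903 / 31065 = -0.77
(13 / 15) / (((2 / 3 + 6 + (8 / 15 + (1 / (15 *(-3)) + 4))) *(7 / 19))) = 741 / 3521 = 0.21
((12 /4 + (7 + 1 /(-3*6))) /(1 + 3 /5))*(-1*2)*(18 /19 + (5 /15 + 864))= -44142295 /4104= -10755.92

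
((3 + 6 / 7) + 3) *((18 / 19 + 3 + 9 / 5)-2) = 17088 / 665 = 25.70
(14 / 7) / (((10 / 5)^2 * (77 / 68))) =34 / 77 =0.44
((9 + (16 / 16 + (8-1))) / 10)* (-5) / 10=-17 / 20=-0.85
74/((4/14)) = 259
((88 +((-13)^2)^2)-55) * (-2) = -57188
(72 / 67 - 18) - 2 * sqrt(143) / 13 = -1134 / 67 - 2 * sqrt(143) / 13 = -18.77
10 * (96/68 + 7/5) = 478/17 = 28.12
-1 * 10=-10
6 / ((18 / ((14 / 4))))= 7 / 6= 1.17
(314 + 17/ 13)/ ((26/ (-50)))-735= -226690/ 169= -1341.36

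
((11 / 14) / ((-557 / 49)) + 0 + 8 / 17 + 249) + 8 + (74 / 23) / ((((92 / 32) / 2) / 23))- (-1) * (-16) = 127570795 / 435574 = 292.88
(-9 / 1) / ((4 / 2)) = -9 / 2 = -4.50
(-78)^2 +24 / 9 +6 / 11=200878 / 33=6087.21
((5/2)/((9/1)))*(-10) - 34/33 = -377/99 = -3.81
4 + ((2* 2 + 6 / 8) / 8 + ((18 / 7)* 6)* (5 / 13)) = 30657 / 2912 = 10.53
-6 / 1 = -6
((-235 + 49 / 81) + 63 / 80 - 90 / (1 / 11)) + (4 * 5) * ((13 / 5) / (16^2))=-31710643 / 25920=-1223.40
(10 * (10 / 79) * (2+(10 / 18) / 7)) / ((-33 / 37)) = -484700 / 164241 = -2.95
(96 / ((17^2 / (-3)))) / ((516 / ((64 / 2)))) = -0.06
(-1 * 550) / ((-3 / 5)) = 916.67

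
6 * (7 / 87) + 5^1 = 159 / 29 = 5.48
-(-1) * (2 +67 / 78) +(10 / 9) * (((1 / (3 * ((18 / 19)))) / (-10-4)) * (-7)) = 3.05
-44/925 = -0.05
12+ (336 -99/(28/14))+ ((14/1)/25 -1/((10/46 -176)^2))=244419453647/817292450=299.06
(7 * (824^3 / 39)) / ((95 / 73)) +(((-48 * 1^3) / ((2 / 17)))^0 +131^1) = 285892839524 / 3705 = 77164059.25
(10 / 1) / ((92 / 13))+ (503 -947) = -20359 / 46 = -442.59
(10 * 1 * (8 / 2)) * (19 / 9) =760 / 9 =84.44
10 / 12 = 5 / 6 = 0.83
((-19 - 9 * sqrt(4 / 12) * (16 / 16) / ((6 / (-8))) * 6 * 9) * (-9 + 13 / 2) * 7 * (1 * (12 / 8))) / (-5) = 1864.40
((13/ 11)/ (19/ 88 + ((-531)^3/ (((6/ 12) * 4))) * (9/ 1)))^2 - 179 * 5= -3146158031013835506463839/ 3515260369847860901089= -895.00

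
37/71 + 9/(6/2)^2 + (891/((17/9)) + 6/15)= 473.63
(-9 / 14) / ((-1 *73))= 9 / 1022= 0.01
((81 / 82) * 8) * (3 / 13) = 972 / 533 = 1.82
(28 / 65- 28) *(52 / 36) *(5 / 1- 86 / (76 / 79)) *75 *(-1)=-4789120 / 19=-252058.95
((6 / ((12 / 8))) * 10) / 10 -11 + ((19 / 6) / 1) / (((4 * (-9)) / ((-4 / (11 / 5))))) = -4063 / 594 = -6.84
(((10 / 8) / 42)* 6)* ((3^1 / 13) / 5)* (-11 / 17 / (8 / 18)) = -297 / 24752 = -0.01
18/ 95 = 0.19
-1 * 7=-7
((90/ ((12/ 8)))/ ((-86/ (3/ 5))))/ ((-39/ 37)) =222/ 559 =0.40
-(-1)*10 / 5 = 2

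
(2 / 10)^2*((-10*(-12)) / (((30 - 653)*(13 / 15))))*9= -648 / 8099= -0.08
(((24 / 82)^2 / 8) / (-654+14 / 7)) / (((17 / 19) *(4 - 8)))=0.00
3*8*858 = 20592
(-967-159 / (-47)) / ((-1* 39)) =45290 / 1833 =24.71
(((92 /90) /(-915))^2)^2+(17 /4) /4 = 48863362881703279921 /45989047418006250000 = 1.06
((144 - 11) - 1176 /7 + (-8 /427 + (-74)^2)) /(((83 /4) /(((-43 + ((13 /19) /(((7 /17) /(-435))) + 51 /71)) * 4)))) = -268567825655184 /334669363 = -802487.04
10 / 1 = 10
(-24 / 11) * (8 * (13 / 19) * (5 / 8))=-1560 / 209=-7.46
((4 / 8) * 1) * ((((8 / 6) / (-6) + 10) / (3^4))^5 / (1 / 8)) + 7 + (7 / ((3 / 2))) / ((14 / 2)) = 7.67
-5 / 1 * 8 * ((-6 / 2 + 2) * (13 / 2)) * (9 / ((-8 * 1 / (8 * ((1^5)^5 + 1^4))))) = -4680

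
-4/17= -0.24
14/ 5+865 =4339/ 5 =867.80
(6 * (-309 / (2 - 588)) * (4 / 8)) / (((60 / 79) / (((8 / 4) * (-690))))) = -1684359 / 586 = -2874.33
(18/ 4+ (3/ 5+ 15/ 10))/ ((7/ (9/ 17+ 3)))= 396/ 119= 3.33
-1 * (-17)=17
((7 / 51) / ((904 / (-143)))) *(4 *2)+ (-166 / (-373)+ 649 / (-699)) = -329124512 / 500856567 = -0.66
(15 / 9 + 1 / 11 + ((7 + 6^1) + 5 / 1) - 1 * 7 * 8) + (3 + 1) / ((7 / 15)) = -6392 / 231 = -27.67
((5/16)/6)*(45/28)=75/896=0.08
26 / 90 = 0.29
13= 13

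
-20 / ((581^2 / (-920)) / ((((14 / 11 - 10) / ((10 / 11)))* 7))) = -3.66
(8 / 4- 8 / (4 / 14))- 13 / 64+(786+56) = 52211 / 64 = 815.80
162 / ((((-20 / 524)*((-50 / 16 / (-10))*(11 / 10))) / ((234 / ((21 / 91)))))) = -688611456 / 55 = -12520208.29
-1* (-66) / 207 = 22 / 69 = 0.32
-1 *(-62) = 62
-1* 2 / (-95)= 2 / 95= 0.02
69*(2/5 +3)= 1173/5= 234.60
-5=-5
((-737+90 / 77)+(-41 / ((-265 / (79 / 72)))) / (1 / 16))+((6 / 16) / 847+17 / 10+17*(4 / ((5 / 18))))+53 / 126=-7857263717 / 16160760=-486.19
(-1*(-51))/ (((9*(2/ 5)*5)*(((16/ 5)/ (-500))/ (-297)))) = 1051875/ 8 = 131484.38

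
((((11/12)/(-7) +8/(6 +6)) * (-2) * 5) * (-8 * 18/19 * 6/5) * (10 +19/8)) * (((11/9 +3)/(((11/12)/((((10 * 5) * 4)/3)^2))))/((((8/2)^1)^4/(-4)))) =-192857.14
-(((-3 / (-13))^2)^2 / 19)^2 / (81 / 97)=-7857 / 294478790281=-0.00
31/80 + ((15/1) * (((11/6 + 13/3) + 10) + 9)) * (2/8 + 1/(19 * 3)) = 462317/4560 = 101.39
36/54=2/3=0.67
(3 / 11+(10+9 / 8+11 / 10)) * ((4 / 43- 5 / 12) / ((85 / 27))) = -1.28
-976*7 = -6832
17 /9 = 1.89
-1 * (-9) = 9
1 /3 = 0.33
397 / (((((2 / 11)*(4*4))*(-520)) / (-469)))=2048123 / 16640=123.08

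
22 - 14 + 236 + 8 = 252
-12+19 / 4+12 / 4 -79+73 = -41 / 4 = -10.25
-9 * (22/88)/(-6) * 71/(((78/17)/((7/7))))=1207/208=5.80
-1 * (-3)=3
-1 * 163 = -163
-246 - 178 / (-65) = -243.26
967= 967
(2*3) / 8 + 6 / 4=9 / 4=2.25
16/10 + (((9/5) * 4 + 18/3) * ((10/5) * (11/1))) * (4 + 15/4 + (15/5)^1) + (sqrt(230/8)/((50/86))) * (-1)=15617/5 - 43 * sqrt(115)/50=3114.18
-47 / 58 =-0.81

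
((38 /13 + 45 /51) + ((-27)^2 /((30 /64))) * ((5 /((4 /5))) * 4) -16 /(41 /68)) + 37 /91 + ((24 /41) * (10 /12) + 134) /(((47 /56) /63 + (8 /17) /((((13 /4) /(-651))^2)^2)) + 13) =38857.68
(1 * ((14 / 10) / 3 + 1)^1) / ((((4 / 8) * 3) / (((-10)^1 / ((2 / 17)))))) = -748 / 9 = -83.11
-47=-47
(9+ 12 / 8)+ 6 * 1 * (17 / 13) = 18.35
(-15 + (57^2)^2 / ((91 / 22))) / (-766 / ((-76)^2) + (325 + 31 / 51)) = 34204789008216 / 4362412145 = 7840.80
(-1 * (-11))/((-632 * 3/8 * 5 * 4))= -11/4740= -0.00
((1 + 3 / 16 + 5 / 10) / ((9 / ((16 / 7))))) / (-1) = -3 / 7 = -0.43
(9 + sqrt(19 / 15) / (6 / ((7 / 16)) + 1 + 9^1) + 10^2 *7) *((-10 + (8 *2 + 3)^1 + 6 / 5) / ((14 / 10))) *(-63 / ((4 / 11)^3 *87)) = -144382887 / 1856 -475167 *sqrt(285) / 1540480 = -77797.71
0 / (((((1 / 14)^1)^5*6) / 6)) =0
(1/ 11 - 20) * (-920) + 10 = 201590/ 11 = 18326.36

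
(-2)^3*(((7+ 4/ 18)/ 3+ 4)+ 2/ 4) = -1492/ 27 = -55.26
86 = 86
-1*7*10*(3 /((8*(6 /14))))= -245 /4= -61.25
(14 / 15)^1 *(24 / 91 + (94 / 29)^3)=30467392 / 951171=32.03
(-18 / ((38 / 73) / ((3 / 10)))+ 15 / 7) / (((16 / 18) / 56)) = -98523 / 190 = -518.54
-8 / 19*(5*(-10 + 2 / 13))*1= 5120 / 247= 20.73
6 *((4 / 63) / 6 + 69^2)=1799662 / 63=28566.06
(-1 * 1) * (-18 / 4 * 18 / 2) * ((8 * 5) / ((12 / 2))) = 270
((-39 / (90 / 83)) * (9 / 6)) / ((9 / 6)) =-1079 / 30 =-35.97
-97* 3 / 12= -24.25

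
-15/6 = -5/2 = -2.50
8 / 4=2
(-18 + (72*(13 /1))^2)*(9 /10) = 3942351 /5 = 788470.20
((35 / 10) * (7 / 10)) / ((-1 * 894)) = -49 / 17880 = -0.00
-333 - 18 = -351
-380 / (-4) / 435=19 / 87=0.22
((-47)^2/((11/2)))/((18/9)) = 2209/11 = 200.82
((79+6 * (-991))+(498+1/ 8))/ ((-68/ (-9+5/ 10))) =-42951/ 64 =-671.11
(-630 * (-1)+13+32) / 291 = 2.32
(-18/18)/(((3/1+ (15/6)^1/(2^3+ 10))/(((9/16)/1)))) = -0.18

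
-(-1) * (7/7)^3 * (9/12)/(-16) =-0.05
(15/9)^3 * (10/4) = 625/54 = 11.57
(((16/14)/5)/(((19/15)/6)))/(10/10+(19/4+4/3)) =1728/11305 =0.15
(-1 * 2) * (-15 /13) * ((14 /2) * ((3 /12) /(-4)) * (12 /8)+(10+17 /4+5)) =8925 /208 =42.91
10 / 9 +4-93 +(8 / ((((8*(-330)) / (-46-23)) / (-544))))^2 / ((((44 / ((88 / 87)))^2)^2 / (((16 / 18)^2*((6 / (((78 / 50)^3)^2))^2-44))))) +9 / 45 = -1695836634579170787611714121560834 / 19311685637935261320538833555225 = -87.81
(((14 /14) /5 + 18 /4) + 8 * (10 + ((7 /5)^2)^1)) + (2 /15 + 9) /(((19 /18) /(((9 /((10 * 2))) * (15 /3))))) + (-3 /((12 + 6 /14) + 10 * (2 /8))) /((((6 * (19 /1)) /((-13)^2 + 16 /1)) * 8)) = 95151241 /794200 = 119.81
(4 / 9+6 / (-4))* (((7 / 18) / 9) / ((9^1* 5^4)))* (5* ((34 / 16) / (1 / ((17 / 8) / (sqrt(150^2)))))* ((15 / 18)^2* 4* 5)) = -0.00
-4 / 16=-1 / 4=-0.25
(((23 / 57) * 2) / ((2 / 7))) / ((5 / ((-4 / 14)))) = -0.16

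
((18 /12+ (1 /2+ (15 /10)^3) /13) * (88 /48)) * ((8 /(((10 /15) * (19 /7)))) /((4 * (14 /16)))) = 2057 /494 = 4.16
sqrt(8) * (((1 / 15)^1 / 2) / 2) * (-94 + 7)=-29 * sqrt(2) / 10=-4.10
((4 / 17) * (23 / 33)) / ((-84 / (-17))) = 23 / 693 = 0.03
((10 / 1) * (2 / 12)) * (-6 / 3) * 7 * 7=-490 / 3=-163.33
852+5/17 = 14489/17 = 852.29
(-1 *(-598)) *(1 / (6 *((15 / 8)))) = 53.16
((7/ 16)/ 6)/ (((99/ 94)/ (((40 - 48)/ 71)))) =-329/ 42174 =-0.01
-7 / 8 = -0.88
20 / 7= 2.86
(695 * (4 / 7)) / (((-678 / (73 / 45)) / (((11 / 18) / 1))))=-111617 / 192213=-0.58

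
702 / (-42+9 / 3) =-18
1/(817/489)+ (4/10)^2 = 15493/20425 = 0.76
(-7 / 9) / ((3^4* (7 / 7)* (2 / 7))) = -49 / 1458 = -0.03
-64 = -64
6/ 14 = 3/ 7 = 0.43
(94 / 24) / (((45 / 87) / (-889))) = -1211707 / 180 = -6731.71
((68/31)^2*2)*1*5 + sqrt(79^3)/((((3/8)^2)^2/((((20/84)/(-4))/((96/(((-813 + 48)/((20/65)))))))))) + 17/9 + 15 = 54801.86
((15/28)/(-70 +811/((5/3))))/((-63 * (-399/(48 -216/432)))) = 125/51441768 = 0.00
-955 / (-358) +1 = 1313 / 358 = 3.67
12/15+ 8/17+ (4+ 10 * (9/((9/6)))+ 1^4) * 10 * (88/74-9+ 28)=41275746/3145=13124.24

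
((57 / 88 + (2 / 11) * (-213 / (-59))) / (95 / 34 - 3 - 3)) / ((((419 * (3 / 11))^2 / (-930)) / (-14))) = -457934015 / 1129032791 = -0.41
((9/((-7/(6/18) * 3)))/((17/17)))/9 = -1/63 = -0.02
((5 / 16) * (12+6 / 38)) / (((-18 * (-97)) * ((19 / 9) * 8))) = 1155 / 8964352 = 0.00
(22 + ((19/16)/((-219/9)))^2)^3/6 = 1775.24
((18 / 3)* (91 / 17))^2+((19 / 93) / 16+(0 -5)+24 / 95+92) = 45706734653 / 40853040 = 1118.81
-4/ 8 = -1/ 2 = -0.50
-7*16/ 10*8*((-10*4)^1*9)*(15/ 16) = 30240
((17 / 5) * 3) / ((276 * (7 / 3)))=51 / 3220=0.02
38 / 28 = 19 / 14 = 1.36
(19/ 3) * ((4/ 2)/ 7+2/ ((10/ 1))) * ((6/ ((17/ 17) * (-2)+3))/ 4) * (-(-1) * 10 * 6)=1938/ 7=276.86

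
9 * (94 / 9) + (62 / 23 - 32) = 1488 / 23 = 64.70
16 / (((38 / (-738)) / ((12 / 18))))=-3936 / 19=-207.16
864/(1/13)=11232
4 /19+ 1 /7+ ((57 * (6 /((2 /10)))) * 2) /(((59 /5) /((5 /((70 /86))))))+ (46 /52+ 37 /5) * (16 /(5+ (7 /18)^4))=486013944425297 /268942310455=1807.13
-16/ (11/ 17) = -272/ 11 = -24.73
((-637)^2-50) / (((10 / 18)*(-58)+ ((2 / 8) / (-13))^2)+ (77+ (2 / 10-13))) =49367887920 / 3891101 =12687.38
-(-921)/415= 921/415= 2.22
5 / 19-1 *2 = -33 / 19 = -1.74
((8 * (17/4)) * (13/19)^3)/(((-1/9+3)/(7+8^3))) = 13419783/6859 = 1956.52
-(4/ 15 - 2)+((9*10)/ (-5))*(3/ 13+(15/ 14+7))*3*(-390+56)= 204395336/ 1365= 149740.17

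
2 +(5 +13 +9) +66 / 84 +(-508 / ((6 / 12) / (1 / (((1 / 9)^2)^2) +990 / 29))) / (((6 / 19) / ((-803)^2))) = -5554910492929563 / 406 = -13682045549087.59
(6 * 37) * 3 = 666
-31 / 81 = -0.38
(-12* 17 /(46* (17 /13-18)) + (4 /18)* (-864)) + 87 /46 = -1895013 /9982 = -189.84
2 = 2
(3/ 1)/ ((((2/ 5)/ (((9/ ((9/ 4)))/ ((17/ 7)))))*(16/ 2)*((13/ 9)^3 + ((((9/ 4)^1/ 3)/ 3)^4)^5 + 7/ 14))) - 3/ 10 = 9538420444041171/ 68398262267617430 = 0.14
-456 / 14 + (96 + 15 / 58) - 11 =21391 / 406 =52.69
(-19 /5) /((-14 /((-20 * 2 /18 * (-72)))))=304 /7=43.43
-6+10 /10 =-5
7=7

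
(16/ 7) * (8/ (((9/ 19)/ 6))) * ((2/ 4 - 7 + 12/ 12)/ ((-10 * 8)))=1672/ 105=15.92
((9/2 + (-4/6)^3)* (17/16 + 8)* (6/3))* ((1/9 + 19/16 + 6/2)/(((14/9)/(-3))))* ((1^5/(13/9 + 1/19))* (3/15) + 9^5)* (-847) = 4140767675517583/131072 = 31591550258.77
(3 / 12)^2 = 1 / 16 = 0.06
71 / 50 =1.42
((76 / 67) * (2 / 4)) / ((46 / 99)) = 1881 / 1541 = 1.22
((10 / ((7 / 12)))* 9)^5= 1469328076800000 / 16807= 87423578080.56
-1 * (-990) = 990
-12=-12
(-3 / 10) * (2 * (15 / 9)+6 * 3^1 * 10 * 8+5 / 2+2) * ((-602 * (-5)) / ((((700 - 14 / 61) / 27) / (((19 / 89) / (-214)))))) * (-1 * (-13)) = 151959840669 / 232285016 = 654.20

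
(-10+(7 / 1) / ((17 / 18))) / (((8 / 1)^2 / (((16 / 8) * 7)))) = -77 / 136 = -0.57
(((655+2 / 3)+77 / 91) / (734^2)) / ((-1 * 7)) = -6401 / 36770097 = -0.00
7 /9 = 0.78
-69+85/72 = -4883/72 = -67.82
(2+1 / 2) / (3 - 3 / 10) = 0.93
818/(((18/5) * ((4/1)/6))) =340.83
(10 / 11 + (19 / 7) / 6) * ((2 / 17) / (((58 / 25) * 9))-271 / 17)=-1308061 / 60291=-21.70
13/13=1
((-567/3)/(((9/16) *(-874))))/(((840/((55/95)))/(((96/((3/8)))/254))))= 1408/5272405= 0.00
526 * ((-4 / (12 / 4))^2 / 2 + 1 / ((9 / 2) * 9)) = 38924 / 81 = 480.54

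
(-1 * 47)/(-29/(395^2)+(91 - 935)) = 7333175/131685129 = 0.06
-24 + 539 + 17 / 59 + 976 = 87986 / 59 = 1491.29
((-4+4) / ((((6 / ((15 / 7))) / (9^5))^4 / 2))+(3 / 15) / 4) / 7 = 1 / 140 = 0.01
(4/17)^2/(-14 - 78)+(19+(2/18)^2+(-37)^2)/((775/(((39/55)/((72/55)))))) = 9709075919/10014370200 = 0.97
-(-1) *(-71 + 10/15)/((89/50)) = -10550/267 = -39.51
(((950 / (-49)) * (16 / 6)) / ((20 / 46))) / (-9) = 17480 / 1323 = 13.21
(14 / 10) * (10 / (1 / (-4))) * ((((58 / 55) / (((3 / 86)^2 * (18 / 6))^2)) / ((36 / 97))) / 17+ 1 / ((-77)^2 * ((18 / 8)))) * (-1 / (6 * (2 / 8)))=663502084965056 / 1417077585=468218.60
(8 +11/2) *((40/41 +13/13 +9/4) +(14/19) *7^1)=789453/6232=126.68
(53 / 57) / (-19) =-53 / 1083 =-0.05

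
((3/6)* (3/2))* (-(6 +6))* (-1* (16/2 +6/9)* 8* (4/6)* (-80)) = -33280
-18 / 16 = -9 / 8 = -1.12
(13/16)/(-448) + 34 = 243699/7168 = 34.00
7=7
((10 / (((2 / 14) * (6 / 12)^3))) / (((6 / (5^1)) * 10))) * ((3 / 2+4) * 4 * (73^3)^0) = 3080 / 3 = 1026.67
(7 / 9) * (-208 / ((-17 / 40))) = 58240 / 153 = 380.65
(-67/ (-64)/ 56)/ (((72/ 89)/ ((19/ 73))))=113297/ 18837504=0.01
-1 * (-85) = 85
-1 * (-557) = 557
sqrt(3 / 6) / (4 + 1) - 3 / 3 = -1 + sqrt(2) / 10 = -0.86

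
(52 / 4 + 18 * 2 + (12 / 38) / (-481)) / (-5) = -89561 / 9139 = -9.80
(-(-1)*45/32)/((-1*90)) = -1/64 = -0.02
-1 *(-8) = 8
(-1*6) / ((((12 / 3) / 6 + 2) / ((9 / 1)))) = -81 / 4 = -20.25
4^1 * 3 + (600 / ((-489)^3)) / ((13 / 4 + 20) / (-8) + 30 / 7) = 144525644084 / 12043807407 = 12.00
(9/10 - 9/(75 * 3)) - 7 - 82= -4407/50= -88.14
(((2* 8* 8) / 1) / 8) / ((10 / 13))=104 / 5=20.80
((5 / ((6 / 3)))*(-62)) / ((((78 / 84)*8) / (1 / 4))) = -1085 / 208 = -5.22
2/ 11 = 0.18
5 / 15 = 1 / 3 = 0.33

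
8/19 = 0.42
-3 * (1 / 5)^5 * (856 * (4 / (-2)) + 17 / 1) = 1017 / 625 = 1.63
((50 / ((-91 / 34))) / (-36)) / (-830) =-85 / 135954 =-0.00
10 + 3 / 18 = 61 / 6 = 10.17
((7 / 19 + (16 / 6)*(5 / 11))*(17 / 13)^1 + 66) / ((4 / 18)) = 1664439 / 5434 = 306.30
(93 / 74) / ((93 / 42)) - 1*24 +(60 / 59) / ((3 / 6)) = -46713 / 2183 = -21.40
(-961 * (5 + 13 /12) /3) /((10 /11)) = -771683 /360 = -2143.56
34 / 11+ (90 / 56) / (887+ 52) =298141 / 96404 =3.09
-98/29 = -3.38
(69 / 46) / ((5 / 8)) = 12 / 5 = 2.40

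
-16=-16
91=91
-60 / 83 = -0.72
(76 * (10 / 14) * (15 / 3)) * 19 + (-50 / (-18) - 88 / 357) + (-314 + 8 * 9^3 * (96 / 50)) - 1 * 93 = 15950.11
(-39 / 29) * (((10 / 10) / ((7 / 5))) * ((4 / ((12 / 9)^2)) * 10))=-8775 / 406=-21.61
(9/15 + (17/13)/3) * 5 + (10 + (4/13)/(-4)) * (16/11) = 8414/429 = 19.61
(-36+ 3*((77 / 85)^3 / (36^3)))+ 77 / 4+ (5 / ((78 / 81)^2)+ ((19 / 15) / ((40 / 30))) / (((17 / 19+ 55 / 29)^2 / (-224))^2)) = 436825641401252861136504317 / 564462491718311431128000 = 773.88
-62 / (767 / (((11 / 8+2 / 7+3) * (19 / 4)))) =-1.79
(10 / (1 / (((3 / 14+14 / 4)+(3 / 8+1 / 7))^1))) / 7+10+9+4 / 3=15511 / 588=26.38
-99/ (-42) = 33/ 14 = 2.36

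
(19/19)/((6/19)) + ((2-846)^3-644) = -601212224.83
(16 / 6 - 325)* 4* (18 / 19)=-23208 / 19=-1221.47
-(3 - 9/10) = -21/10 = -2.10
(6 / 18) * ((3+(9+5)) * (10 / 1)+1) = 57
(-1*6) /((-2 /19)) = 57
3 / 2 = 1.50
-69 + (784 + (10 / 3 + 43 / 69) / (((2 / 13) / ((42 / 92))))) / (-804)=-119071003 / 1701264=-69.99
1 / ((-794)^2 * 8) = 1 / 5043488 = 0.00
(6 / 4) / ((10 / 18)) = 27 / 10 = 2.70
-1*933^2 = -870489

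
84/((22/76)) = 3192/11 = 290.18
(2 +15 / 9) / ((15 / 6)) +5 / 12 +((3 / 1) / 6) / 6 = 59 / 30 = 1.97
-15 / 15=-1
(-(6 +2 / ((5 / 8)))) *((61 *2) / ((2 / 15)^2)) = -63135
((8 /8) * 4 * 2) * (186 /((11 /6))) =8928 /11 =811.64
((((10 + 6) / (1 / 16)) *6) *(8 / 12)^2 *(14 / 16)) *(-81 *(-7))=338688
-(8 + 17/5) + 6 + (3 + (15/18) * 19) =403/30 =13.43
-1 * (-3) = 3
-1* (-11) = 11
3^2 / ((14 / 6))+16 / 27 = 841 / 189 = 4.45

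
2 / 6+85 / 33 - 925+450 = -5193 / 11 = -472.09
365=365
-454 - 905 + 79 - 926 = -2206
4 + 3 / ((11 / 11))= 7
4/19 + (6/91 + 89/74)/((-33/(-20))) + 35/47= 171066673/99222123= 1.72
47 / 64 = 0.73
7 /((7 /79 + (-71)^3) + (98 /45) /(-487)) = -12118995 /619645799972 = -0.00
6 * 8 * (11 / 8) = 66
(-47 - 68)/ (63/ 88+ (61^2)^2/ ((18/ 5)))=-91080/ 3046085587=-0.00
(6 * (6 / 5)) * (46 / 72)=23 / 5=4.60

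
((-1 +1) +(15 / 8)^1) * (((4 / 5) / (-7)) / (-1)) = 3 / 14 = 0.21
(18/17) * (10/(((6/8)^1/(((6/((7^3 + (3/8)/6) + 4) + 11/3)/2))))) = 26.00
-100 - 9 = -109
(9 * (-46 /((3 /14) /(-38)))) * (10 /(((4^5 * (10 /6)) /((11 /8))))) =302841 /512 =591.49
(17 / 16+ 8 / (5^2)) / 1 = 553 / 400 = 1.38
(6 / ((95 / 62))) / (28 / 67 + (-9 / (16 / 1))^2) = 6380544 / 1196525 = 5.33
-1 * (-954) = 954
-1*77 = -77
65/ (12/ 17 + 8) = 1105/ 148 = 7.47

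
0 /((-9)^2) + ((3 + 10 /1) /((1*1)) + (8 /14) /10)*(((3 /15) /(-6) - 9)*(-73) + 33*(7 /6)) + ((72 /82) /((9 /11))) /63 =588474059 /64575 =9113.03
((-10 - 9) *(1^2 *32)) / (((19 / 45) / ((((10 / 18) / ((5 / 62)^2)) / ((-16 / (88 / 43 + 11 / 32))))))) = 3160729 / 172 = 18376.33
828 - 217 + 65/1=676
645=645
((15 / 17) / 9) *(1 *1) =5 / 51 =0.10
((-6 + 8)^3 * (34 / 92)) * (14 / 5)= 952 / 115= 8.28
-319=-319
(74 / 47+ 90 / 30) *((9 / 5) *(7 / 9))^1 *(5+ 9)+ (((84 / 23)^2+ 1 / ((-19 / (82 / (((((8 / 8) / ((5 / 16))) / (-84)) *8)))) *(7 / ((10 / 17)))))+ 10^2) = 13118258317 / 64245992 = 204.19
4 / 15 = 0.27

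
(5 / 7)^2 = 25 / 49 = 0.51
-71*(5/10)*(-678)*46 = 1107174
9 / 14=0.64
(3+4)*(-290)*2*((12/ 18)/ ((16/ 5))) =-5075/ 6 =-845.83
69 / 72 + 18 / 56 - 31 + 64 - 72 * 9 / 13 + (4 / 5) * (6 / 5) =-797509 / 54600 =-14.61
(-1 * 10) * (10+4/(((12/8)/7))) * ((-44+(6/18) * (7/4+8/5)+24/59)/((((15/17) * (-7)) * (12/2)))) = -15702611/47790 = -328.58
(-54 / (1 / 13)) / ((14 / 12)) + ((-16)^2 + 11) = -2343 / 7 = -334.71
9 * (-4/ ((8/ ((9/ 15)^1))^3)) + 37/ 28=146299/ 112000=1.31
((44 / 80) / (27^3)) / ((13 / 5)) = 11 / 1023516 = 0.00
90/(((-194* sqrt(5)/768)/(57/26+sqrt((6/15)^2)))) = -413.05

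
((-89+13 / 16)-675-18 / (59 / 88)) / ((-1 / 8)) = 745793 / 118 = 6320.28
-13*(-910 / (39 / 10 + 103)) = 118300 / 1069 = 110.66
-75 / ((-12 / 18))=225 / 2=112.50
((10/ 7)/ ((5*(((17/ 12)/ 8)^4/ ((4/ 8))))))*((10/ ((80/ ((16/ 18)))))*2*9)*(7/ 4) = 42467328/ 83521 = 508.46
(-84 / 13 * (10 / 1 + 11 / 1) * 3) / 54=-98 / 13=-7.54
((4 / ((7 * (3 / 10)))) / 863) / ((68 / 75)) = 250 / 102697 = 0.00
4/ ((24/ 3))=1/ 2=0.50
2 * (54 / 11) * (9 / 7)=972 / 77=12.62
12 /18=2 /3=0.67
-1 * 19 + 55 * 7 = 366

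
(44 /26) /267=22 /3471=0.01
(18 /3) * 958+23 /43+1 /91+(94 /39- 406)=62744440 /11739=5344.96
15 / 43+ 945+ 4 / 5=203422 / 215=946.15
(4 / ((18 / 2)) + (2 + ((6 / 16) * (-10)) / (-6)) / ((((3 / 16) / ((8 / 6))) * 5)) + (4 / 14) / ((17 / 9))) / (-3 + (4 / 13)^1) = -301366 / 187425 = -1.61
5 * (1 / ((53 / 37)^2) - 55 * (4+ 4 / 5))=-3701035 / 2809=-1317.56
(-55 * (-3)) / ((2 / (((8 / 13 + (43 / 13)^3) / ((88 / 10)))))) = 6064425 / 17576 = 345.04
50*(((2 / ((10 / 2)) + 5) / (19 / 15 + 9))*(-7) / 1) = -2025 / 11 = -184.09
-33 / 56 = -0.59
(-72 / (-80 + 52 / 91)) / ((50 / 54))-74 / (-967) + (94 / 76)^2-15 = -60239981079 / 4852309300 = -12.41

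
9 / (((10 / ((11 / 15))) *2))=33 / 100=0.33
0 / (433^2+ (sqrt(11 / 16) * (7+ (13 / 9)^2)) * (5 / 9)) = 0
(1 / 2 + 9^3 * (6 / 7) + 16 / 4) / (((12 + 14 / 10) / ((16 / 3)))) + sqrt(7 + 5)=2 * sqrt(3) + 117480 / 469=253.95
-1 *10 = -10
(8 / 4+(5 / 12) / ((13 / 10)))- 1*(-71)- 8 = 5095 / 78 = 65.32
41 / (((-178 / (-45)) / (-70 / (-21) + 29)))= 59655 / 178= 335.14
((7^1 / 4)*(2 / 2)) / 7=1 / 4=0.25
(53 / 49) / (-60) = -53 / 2940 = -0.02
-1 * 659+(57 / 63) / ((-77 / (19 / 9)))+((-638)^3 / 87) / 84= -526740190 / 14553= -36194.61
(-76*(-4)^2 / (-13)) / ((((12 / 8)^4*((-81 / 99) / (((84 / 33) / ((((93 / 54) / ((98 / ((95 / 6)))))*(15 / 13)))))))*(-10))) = 17.90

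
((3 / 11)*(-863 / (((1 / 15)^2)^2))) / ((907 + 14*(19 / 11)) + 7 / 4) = -58252500 / 4561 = -12771.87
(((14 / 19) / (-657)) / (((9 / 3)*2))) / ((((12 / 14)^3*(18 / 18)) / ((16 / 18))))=-2401 / 9100107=-0.00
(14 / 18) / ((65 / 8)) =56 / 585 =0.10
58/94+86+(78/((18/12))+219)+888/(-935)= 15673744/43945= 356.67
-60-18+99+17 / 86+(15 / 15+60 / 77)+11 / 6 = 246440 / 9933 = 24.81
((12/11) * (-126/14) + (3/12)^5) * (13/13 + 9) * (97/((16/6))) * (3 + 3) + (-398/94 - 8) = -22699198655/1058816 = -21438.28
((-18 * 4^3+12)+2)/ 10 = -569/ 5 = -113.80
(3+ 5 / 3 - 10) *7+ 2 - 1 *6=-124 / 3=-41.33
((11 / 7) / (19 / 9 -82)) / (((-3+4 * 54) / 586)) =-19338 / 357343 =-0.05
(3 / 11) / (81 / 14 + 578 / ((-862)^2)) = 3900981 / 82767652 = 0.05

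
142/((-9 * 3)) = -142/27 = -5.26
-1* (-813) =813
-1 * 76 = -76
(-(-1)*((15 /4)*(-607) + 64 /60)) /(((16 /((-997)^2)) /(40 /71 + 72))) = -21846599178439 /2130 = -10256619332.60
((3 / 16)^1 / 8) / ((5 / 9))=27 / 640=0.04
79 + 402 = 481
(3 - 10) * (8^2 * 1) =-448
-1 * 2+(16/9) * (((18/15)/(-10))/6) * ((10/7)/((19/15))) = -2.04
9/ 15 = 3/ 5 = 0.60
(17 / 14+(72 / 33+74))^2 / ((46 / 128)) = 2273000976 / 136367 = 16668.26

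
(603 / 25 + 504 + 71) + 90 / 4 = 31081 / 50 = 621.62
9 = 9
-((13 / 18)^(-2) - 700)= 117976 / 169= 698.08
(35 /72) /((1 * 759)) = 0.00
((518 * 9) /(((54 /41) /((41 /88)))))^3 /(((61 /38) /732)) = 1568036015287953841 /766656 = 2045292824014.88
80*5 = 400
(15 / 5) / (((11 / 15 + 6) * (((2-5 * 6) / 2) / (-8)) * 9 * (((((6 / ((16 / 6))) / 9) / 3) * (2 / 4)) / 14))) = 960 / 101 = 9.50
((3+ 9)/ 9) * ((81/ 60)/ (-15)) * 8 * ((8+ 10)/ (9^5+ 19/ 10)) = -864/ 2952545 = -0.00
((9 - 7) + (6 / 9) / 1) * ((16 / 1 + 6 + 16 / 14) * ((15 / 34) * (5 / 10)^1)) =13.61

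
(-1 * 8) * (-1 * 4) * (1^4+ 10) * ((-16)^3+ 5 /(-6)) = -4326256 /3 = -1442085.33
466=466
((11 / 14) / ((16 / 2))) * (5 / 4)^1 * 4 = 55 / 112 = 0.49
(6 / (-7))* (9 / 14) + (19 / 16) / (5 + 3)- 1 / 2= -5661 / 6272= -0.90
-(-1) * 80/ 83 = 80/ 83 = 0.96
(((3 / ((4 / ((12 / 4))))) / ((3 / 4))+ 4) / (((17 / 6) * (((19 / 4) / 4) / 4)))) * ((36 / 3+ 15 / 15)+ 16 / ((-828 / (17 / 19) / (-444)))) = 24287872 / 141151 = 172.07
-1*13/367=-13/367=-0.04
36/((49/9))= 324/49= 6.61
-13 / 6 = -2.17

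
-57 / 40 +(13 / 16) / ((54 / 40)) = -889 / 1080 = -0.82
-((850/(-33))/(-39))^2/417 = -722500/690705873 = -0.00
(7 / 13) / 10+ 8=1047 / 130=8.05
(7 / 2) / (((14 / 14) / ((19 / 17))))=3.91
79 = 79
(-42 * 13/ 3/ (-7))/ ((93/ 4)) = 104/ 93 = 1.12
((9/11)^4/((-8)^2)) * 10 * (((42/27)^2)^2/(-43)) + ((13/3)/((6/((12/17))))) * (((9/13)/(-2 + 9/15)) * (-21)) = 113117255/21405142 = 5.28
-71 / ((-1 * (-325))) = -71 / 325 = -0.22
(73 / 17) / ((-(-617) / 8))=584 / 10489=0.06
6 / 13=0.46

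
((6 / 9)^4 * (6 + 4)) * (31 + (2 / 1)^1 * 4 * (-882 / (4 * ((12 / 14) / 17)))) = -5592800 / 81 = -69046.91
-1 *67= -67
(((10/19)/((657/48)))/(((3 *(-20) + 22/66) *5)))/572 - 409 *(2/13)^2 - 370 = -175237538602/461539507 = -379.68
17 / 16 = 1.06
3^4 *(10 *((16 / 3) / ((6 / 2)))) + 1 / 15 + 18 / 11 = 237881 / 165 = 1441.70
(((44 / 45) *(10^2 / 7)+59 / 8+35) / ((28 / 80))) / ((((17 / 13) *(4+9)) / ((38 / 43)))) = 2697715 / 322371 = 8.37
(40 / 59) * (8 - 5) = 120 / 59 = 2.03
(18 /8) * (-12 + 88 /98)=-1224 /49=-24.98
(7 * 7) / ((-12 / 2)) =-49 / 6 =-8.17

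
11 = 11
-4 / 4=-1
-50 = -50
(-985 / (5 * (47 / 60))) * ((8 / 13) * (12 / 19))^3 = -10457579520 / 708253481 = -14.77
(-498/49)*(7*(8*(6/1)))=-23904/7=-3414.86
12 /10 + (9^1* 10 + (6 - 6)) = 456 /5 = 91.20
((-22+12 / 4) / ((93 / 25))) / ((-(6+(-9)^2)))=475 / 8091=0.06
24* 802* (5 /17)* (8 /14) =384960 /119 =3234.96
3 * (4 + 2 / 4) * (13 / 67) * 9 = 3159 / 134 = 23.57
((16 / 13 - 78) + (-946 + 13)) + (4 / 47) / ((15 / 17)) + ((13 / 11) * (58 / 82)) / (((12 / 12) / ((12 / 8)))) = -8336427587 / 8266830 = -1008.42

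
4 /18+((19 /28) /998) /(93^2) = 0.22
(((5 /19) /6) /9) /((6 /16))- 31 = -47689 /1539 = -30.99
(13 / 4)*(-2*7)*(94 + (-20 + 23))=-8827 / 2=-4413.50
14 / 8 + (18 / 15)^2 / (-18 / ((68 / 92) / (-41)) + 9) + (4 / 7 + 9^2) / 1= 110994379 / 1332100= 83.32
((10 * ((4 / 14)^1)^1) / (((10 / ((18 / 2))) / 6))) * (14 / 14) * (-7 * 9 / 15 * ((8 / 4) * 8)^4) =-21233664 / 5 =-4246732.80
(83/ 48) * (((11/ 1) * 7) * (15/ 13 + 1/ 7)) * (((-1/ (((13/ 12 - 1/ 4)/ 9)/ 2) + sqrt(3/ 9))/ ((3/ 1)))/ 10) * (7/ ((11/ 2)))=-102837/ 650 + 34279 * sqrt(3)/ 14040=-153.98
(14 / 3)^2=196 / 9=21.78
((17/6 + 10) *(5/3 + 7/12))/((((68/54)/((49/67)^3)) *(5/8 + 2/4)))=81530757/10225942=7.97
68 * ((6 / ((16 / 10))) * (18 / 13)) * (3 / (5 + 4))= 1530 / 13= 117.69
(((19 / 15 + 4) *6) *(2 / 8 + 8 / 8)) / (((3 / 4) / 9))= 474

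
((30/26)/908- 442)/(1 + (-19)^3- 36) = 5217353/81376776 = 0.06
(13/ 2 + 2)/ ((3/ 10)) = 85/ 3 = 28.33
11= 11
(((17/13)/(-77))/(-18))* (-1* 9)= -17/2002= -0.01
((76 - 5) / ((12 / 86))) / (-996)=-3053 / 5976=-0.51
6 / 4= 3 / 2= 1.50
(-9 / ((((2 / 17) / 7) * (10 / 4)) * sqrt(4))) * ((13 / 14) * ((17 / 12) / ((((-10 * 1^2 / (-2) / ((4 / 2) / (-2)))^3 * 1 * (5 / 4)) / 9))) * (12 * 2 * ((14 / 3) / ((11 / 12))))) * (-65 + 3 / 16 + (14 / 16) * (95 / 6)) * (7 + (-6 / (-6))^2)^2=-3233677.61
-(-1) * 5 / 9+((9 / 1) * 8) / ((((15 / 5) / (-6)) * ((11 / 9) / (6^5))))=-90699209 / 99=-916153.63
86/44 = 43/22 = 1.95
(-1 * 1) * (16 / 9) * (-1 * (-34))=-544 / 9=-60.44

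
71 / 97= 0.73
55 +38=93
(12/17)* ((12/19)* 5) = 2.23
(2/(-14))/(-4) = 1/28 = 0.04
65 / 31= 2.10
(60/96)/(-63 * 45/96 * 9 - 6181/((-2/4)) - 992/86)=172/3325705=0.00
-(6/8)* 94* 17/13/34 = -141/52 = -2.71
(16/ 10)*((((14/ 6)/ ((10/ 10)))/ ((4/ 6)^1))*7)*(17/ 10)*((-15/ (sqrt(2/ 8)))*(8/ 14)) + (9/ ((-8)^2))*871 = -326373/ 320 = -1019.92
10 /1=10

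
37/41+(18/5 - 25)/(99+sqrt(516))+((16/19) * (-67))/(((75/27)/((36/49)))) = -8416551788/590696225+214 * sqrt(129)/46425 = -14.20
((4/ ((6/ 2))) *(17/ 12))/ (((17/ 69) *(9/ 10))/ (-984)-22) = -1282480/ 14937273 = -0.09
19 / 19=1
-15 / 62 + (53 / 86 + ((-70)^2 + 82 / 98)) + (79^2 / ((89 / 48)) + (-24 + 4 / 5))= 239619002352 / 29066065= 8243.94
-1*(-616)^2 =-379456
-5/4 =-1.25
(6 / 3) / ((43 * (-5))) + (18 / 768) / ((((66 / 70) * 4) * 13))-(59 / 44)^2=-312868617 / 173155840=-1.81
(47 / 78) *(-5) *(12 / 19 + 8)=-26.01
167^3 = 4657463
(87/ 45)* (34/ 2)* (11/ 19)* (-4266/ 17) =-453618/ 95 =-4774.93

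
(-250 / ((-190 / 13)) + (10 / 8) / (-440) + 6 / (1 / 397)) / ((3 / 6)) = 16045197 / 3344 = 4798.20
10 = 10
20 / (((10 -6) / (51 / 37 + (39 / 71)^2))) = 1566840 / 186517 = 8.40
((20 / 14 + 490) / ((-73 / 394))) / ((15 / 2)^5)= -0.11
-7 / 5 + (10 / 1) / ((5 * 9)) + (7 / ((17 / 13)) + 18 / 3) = 7784 / 765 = 10.18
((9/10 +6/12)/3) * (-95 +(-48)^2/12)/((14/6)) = 97/5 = 19.40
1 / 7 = 0.14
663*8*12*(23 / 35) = 1463904 / 35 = 41825.83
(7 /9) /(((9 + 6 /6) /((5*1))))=7 /18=0.39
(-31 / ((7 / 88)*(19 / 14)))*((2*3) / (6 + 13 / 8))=-261888 / 1159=-225.96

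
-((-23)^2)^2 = -279841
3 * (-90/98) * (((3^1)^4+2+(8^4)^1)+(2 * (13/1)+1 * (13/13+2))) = -568080/49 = -11593.47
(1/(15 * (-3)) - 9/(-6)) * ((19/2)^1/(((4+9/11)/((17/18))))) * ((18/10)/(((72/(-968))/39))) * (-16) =1486639154/35775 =41555.25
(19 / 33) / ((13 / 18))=114 / 143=0.80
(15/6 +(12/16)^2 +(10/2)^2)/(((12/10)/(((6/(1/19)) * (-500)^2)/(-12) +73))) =-5331711115/96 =-55538657.45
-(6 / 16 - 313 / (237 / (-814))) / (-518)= 291281 / 140304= 2.08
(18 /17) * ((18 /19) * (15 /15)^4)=324 /323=1.00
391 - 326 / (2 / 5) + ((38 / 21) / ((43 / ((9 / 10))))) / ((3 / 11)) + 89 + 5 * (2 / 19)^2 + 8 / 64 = -1454669703 / 4346440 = -334.68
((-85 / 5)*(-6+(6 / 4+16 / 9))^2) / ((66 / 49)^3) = -4802079233 / 93148704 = -51.55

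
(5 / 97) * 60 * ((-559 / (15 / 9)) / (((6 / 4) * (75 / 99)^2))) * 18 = -21689.11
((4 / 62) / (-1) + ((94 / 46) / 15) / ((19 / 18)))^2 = 19114384 / 4588030225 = 0.00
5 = 5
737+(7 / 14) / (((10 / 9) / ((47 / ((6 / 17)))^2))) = 697361 / 80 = 8717.01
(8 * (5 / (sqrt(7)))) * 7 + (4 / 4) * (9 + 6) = 15 + 40 * sqrt(7) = 120.83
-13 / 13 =-1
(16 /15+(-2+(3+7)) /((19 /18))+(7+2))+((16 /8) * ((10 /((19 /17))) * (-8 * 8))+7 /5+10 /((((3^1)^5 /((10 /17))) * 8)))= -883954513 /784890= -1126.21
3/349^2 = 3/121801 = 0.00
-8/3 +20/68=-121/51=-2.37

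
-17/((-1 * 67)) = 17/67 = 0.25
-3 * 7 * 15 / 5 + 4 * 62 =185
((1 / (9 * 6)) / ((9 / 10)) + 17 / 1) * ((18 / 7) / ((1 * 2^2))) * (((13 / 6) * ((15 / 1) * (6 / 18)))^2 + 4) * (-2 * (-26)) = 117456196 / 1701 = 69051.26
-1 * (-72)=72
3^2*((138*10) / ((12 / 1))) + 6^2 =1071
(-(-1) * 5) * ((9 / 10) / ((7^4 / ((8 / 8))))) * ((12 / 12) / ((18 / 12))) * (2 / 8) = 3 / 9604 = 0.00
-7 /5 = -1.40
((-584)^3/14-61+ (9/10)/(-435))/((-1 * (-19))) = -144403729571/192850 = -748787.81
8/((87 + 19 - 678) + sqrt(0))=-2/143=-0.01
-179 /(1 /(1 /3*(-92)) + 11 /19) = -312892 /955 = -327.64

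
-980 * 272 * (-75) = 19992000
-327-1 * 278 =-605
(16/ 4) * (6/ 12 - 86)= -342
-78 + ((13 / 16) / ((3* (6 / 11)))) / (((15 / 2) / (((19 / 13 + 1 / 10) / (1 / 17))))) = -1646839 / 21600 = -76.24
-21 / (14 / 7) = -21 / 2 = -10.50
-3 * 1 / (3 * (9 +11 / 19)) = -19 / 182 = -0.10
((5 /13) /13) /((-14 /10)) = -25 /1183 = -0.02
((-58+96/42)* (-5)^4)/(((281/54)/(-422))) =5554575000/1967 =2823881.55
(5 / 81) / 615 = 1 / 9963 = 0.00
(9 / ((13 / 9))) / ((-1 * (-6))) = 27 / 26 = 1.04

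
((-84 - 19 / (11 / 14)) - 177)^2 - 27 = 9837502 / 121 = 81301.67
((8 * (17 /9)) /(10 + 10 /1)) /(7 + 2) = 34 /405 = 0.08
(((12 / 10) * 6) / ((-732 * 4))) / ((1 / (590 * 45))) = -7965 / 122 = -65.29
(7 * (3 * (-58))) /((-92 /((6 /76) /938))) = 261 /234232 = 0.00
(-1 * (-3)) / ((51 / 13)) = 13 / 17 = 0.76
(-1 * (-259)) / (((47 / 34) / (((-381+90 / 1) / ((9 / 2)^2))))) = -3416728 / 1269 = -2692.46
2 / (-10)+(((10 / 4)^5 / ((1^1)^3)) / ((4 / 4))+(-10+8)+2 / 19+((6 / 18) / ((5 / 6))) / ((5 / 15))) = 58831 / 608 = 96.76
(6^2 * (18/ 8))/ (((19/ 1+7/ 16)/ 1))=1296/ 311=4.17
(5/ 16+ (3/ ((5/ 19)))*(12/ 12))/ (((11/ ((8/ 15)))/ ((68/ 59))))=31858/ 48675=0.65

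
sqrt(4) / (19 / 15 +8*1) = 30 / 139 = 0.22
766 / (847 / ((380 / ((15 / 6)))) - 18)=-116432 / 1889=-61.64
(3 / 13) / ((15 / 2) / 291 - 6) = -582 / 15067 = -0.04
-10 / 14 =-0.71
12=12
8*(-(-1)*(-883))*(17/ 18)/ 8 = -15011/ 18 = -833.94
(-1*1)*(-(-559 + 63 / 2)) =-1055 / 2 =-527.50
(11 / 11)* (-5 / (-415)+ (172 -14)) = 13115 / 83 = 158.01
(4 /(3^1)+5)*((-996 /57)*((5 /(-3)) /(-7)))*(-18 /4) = 830 /7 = 118.57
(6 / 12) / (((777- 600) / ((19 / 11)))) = 19 / 3894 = 0.00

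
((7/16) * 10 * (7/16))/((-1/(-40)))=1225/16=76.56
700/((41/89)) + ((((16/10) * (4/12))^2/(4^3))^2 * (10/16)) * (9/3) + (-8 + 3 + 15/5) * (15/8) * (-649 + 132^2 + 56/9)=-67980948709/1107000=-61410.07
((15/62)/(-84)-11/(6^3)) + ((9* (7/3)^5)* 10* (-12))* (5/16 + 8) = -14552006071/23436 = -620925.33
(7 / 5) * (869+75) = 6608 / 5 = 1321.60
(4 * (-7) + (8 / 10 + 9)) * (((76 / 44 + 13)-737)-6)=13254.56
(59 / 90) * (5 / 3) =59 / 54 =1.09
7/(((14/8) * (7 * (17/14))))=8/17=0.47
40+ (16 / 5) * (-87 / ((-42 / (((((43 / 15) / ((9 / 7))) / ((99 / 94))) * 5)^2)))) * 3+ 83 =27997239181 / 11908215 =2351.09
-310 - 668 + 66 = -912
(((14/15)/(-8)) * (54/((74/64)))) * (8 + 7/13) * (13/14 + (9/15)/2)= -18576/325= -57.16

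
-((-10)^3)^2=-1000000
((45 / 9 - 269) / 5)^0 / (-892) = -1 / 892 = -0.00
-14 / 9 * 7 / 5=-2.18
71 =71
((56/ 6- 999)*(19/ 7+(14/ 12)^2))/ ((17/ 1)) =-3049163/ 12852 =-237.25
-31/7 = -4.43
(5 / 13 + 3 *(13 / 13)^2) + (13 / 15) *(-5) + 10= 353 / 39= 9.05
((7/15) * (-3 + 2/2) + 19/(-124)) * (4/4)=-2021/1860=-1.09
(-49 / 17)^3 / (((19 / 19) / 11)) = -1294139 / 4913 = -263.41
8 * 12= 96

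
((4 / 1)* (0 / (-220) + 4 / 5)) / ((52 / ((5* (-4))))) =-16 / 13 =-1.23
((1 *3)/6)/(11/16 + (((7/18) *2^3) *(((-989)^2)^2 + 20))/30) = 360/71435144903183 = 0.00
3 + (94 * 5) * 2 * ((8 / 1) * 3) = 22563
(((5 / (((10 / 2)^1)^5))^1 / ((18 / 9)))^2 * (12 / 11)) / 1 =3 / 4296875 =0.00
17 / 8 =2.12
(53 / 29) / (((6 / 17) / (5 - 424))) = -377519 / 174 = -2169.65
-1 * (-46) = 46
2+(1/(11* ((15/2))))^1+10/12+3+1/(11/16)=73/10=7.30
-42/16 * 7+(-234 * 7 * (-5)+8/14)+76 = 461899/56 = 8248.20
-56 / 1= -56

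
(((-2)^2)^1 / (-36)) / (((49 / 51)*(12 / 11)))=-0.11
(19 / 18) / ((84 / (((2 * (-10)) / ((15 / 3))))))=-19 / 378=-0.05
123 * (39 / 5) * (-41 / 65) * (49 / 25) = -741321 / 625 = -1186.11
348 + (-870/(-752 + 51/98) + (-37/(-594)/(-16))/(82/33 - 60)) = 216242141633/619324992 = 349.16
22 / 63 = 0.35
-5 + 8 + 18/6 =6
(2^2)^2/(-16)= -1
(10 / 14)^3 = 125 / 343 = 0.36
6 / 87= 2 / 29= 0.07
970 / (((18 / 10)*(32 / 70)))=84875 / 72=1178.82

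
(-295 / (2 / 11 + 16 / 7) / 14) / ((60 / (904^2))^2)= -6772335186496 / 4275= -1584171973.45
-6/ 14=-3/ 7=-0.43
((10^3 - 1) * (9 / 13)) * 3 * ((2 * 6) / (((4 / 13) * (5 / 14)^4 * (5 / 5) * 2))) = 1554292152 / 625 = 2486867.44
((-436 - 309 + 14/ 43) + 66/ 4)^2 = 3921640129/ 7396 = 530237.98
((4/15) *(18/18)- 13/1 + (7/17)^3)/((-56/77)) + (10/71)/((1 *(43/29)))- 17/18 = 44717960101/2699890020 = 16.56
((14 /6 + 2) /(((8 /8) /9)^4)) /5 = 28431 /5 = 5686.20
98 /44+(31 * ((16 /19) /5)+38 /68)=142247 /17765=8.01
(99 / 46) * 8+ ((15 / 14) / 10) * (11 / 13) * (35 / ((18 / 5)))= 129877 / 7176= 18.10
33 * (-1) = -33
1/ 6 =0.17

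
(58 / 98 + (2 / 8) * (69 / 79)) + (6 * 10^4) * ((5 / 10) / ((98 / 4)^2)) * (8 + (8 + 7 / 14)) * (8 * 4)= 20022374705 / 758716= 26389.81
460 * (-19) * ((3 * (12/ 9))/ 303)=-34960/ 303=-115.38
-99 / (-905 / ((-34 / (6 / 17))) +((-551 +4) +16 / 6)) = 85833 / 463792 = 0.19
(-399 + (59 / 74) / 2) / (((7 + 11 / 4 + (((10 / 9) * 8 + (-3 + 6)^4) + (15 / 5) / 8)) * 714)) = -176979 / 31706003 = -0.01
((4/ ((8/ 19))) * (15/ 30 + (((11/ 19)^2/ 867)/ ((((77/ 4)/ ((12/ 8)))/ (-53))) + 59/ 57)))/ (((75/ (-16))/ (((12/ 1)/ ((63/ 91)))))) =-1397651632/ 25944975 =-53.87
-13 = -13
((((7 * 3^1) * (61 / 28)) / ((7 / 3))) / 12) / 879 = 61 / 32816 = 0.00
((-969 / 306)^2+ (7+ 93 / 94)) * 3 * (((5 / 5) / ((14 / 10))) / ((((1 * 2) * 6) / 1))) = 21775 / 6768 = 3.22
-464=-464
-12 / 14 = -6 / 7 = -0.86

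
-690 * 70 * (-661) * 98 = 3128777400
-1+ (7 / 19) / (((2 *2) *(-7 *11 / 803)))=-149 / 76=-1.96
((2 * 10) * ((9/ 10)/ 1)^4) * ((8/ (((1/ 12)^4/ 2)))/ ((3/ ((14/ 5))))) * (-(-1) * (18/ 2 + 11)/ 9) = 1128701952/ 125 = 9029615.62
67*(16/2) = 536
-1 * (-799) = 799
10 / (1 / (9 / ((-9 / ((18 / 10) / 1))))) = -18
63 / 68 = 0.93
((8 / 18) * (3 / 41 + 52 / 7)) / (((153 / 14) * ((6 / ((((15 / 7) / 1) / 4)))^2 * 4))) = 53825 / 88524576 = 0.00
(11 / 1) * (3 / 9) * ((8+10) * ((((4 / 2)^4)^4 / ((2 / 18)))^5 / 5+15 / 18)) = 4711466807679999717056849117459 / 5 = 942293361535999943411369800000.00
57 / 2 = 28.50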